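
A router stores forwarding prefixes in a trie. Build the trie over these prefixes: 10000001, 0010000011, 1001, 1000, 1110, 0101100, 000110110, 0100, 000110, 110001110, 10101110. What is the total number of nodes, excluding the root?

Trace insertions, counting only characters that open a new branch:
  "10000001" → 8 new (1, 0, 0, 0, 0, 0, 0, 1)
  "0010000011" → 10 new (0, 0, 1, 0, 0, 0, 0, 0, 1, 1)
  "1001" → prefix "100" already present; 1 new (1)
  "1000" → prefix "1000" already present; 0 new (none)
  "1110" → prefix "1" already present; 3 new (1, 1, 0)
  "0101100" → prefix "0" already present; 6 new (1, 0, 1, 1, 0, 0)
  "000110110" → prefix "00" already present; 7 new (0, 1, 1, 0, 1, 1, 0)
  "0100" → prefix "010" already present; 1 new (0)
  "000110" → prefix "000110" already present; 0 new (none)
  "110001110" → prefix "11" already present; 7 new (0, 0, 0, 1, 1, 1, 0)
  "10101110" → prefix "10" already present; 6 new (1, 0, 1, 1, 1, 0)
Total nodes = 8 + 10 + 1 + 0 + 3 + 6 + 7 + 1 + 0 + 7 + 6 = 49

49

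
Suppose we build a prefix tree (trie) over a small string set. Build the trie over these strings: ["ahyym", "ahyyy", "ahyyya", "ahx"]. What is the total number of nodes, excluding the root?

Count nodes per top-level branch (shared prefixes stored once):
  'a'-branch (ahx, ahyym, ahyyy, ahyyya): 8 nodes
Sum: 8

8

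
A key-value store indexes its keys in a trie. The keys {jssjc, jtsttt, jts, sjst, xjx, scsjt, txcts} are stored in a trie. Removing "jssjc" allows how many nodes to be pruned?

After clearing the end-marker at "jssjc", prune upward until reaching a node still needed by another word.
The suffix "ssjc" (4 nodes) is used only by "jssjc"; the node for "j" still has the child "t", so pruning stops there.
Nodes removed: 4

4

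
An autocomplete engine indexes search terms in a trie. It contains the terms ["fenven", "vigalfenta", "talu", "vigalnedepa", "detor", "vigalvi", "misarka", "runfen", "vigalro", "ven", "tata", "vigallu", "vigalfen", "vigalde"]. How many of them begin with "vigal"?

7

Traverse to the node for "vigal", then collect every word in that subtree.
Matches: "vigalde", "vigalfen", "vigalfenta", "vigallu", "vigalnedepa", "vigalro", "vigalvi"
Count: 7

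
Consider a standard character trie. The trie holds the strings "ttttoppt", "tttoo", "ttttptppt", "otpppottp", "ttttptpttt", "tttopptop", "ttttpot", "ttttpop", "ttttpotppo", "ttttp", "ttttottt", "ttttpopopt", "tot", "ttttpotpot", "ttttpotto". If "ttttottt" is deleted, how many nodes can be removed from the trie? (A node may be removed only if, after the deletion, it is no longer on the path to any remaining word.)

Walk "ttttottt" from the leaf back toward the root, removing each node that no remaining word uses.
The suffix "ttt" (3 nodes) is used only by "ttttottt"; the node for "tttto" still has the child "p", so pruning stops there.
Nodes removed: 3

3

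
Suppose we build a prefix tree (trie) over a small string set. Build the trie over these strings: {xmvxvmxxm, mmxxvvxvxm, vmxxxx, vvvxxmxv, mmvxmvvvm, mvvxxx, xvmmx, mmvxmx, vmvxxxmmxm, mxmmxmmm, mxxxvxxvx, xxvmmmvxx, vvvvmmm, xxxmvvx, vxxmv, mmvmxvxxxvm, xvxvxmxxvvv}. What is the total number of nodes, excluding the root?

109

Trace insertions, counting only characters that open a new branch:
  "xmvxvmxxm" → 9 new (x, m, v, x, v, m, x, x, m)
  "mmxxvvxvxm" → 10 new (m, m, x, x, v, v, x, v, x, m)
  "vmxxxx" → 6 new (v, m, x, x, x, x)
  "vvvxxmxv" → prefix "v" already present; 7 new (v, v, x, x, m, x, v)
  "mmvxmvvvm" → prefix "mm" already present; 7 new (v, x, m, v, v, v, m)
  "mvvxxx" → prefix "m" already present; 5 new (v, v, x, x, x)
  "xvmmx" → prefix "x" already present; 4 new (v, m, m, x)
  "mmvxmx" → prefix "mmvxm" already present; 1 new (x)
  "vmvxxxmmxm" → prefix "vm" already present; 8 new (v, x, x, x, m, m, x, m)
  "mxmmxmmm" → prefix "m" already present; 7 new (x, m, m, x, m, m, m)
  "mxxxvxxvx" → prefix "mx" already present; 7 new (x, x, v, x, x, v, x)
  "xxvmmmvxx" → prefix "x" already present; 8 new (x, v, m, m, m, v, x, x)
  "vvvvmmm" → prefix "vvv" already present; 4 new (v, m, m, m)
  "xxxmvvx" → prefix "xx" already present; 5 new (x, m, v, v, x)
  "vxxmv" → prefix "v" already present; 4 new (x, x, m, v)
  "mmvmxvxxxvm" → prefix "mmv" already present; 8 new (m, x, v, x, x, x, v, m)
  "xvxvxmxxvvv" → prefix "xv" already present; 9 new (x, v, x, m, x, x, v, v, v)
Total nodes = 9 + 10 + 6 + 7 + 7 + 5 + 4 + 1 + 8 + 7 + 7 + 8 + 4 + 5 + 4 + 8 + 9 = 109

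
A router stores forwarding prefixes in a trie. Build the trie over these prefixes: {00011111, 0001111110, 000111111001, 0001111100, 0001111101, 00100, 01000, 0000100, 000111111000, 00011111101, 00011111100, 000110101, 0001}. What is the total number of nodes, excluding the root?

32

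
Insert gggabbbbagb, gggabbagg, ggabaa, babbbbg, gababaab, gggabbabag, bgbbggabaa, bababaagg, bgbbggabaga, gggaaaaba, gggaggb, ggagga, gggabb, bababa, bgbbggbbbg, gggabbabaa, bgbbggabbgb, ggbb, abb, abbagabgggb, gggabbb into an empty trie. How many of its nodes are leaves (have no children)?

A leaf is a node with no children — equivalently, the end of a word that is not a proper prefix of any other stored word.
Those words: "abbagabgggb", "bababaagg", "babbbbg", "bgbbggabaa", "bgbbggabaga", "bgbbggabbgb", "bgbbggbbbg", "gababaab", "ggabaa", "ggagga", "ggbb", "gggaaaaba", "gggabbabaa", "gggabbabag", "gggabbagg", "gggabbbbagb", "gggaggb"
Leaf count: 17

17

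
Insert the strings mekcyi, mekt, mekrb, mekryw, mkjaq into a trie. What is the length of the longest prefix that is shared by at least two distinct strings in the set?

4

Equivalently: take the maximum, over all pairs, of their longest common prefix length.
e.g. "mekrb" and "mekryw" share the prefix "mekr" of length 4; no pair shares a longer one.
Longest shared-prefix length: 4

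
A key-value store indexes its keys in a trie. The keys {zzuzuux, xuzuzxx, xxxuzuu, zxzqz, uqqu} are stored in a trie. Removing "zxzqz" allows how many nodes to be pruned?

After clearing the end-marker at "zxzqz", prune upward until reaching a node still needed by another word.
The suffix "xzqz" (4 nodes) is used only by "zxzqz"; the node for "z" still has the child "z", so pruning stops there.
Nodes removed: 4

4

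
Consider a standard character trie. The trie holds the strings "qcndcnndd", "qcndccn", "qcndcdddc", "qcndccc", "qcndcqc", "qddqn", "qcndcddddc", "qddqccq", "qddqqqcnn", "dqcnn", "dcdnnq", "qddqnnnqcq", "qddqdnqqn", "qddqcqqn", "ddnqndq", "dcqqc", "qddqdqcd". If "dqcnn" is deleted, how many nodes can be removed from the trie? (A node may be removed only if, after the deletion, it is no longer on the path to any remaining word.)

4

After clearing the end-marker at "dqcnn", prune upward until reaching a node still needed by another word.
The suffix "qcnn" (4 nodes) is used only by "dqcnn"; the node for "d" still has the child "c", so pruning stops there.
Nodes removed: 4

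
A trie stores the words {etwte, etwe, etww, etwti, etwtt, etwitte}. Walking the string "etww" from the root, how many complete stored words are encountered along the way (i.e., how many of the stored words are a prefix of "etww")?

1

Walk "etww" from the root; an end-of-word marker is hit whenever a stored word is a prefix of "etww".
Prefixes of the query that are stored words: "etww"
Count: 1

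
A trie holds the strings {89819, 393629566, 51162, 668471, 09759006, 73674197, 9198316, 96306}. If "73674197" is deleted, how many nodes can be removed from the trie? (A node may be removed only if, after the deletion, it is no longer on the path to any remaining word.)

Walk "73674197" from the leaf back toward the root, removing each node that no remaining word uses.
No other word shares any prefix with "73674197", so all 8 of its nodes go.
Nodes removed: 8

8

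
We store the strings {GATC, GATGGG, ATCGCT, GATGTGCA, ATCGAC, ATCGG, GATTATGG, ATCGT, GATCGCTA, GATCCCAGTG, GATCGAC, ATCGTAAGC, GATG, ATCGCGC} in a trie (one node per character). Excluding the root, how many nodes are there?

44

For each word, the new-node count is its length minus the longest prefix already in the trie:
  "GATC" → 4 new (G, A, T, C)
  "GATGGG" → prefix "GAT" already present; 3 new (G, G, G)
  "ATCGCT" → 6 new (A, T, C, G, C, T)
  "GATGTGCA" → prefix "GATG" already present; 4 new (T, G, C, A)
  "ATCGAC" → prefix "ATCG" already present; 2 new (A, C)
  "ATCGG" → prefix "ATCG" already present; 1 new (G)
  "GATTATGG" → prefix "GAT" already present; 5 new (T, A, T, G, G)
  "ATCGT" → prefix "ATCG" already present; 1 new (T)
  "GATCGCTA" → prefix "GATC" already present; 4 new (G, C, T, A)
  "GATCCCAGTG" → prefix "GATC" already present; 6 new (C, C, A, G, T, G)
  "GATCGAC" → prefix "GATCG" already present; 2 new (A, C)
  "ATCGTAAGC" → prefix "ATCGT" already present; 4 new (A, A, G, C)
  "GATG" → prefix "GATG" already present; 0 new (none)
  "ATCGCGC" → prefix "ATCGC" already present; 2 new (G, C)
Total nodes = 4 + 3 + 6 + 4 + 2 + 1 + 5 + 1 + 4 + 6 + 2 + 4 + 0 + 2 = 44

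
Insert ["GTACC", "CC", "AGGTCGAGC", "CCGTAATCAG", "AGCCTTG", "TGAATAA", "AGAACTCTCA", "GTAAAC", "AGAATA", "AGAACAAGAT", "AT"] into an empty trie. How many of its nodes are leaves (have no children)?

10

Leaves are exactly the stored words that no other stored word extends.
Those words: "AGAACAAGAT", "AGAACTCTCA", "AGAATA", "AGCCTTG", "AGGTCGAGC", "AT", "CCGTAATCAG", "GTAAAC", "GTACC", "TGAATAA"
Leaf count: 10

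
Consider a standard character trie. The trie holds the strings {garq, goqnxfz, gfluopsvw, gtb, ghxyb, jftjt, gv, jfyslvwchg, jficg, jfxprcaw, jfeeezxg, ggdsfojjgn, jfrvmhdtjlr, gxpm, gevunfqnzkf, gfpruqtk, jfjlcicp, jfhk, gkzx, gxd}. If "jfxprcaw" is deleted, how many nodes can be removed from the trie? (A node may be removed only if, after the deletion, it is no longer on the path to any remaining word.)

6

Walk "jfxprcaw" from the leaf back toward the root, removing each node that no remaining word uses.
The suffix "xprcaw" (6 nodes) is used only by "jfxprcaw"; the node for "jf" still has the child "t", so pruning stops there.
Nodes removed: 6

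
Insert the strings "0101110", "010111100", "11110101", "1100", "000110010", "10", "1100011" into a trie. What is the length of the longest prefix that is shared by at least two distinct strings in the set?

Equivalently: take the maximum, over all pairs, of their longest common prefix length.
"0101110" and "010111100" agree on "010111" (6 characters) before diverging; nothing deeper is shared.
Longest shared-prefix length: 6

6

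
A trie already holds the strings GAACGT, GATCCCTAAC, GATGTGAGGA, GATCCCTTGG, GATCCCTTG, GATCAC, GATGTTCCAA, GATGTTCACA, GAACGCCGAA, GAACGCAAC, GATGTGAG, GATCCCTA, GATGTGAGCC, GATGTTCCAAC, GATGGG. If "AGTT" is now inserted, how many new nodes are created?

4

Nothing in the trie begins with "A"; the whole of "AGTT" is new.
4 − 0 = 4 new nodes.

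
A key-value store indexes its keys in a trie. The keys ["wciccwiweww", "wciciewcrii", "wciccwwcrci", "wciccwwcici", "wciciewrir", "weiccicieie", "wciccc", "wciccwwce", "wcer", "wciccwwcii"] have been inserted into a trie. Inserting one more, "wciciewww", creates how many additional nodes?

The longest prefix of "wciciewww" already in the trie is "wciciew" (length 7).
Each of the 2 remaining characters creates one node.

2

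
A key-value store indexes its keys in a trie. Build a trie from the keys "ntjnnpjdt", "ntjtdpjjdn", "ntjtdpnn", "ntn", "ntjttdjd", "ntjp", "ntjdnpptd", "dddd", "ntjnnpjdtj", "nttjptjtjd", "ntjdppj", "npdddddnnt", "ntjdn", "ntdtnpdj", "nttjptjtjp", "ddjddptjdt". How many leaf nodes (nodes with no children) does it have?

14

A leaf is a node with no children — equivalently, the end of a word that is not a proper prefix of any other stored word.
Those words: "dddd", "ddjddptjdt", "npdddddnnt", "ntdtnpdj", "ntjdnpptd", "ntjdppj", "ntjnnpjdtj", "ntjp", "ntjtdpjjdn", "ntjtdpnn", "ntjttdjd", "ntn", "nttjptjtjd", "nttjptjtjp"
Leaf count: 14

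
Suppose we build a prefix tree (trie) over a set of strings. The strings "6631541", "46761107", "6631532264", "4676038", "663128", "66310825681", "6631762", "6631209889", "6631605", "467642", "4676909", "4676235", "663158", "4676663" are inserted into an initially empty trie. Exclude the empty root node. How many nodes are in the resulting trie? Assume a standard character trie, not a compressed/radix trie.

55

Trace insertions, counting only characters that open a new branch:
  "6631541" → 7 new (6, 6, 3, 1, 5, 4, 1)
  "46761107" → 8 new (4, 6, 7, 6, 1, 1, 0, 7)
  "6631532264" → prefix "66315" already present; 5 new (3, 2, 2, 6, 4)
  "4676038" → prefix "4676" already present; 3 new (0, 3, 8)
  "663128" → prefix "6631" already present; 2 new (2, 8)
  "66310825681" → prefix "6631" already present; 7 new (0, 8, 2, 5, 6, 8, 1)
  "6631762" → prefix "6631" already present; 3 new (7, 6, 2)
  "6631209889" → prefix "66312" already present; 5 new (0, 9, 8, 8, 9)
  "6631605" → prefix "6631" already present; 3 new (6, 0, 5)
  "467642" → prefix "4676" already present; 2 new (4, 2)
  "4676909" → prefix "4676" already present; 3 new (9, 0, 9)
  "4676235" → prefix "4676" already present; 3 new (2, 3, 5)
  "663158" → prefix "66315" already present; 1 new (8)
  "4676663" → prefix "4676" already present; 3 new (6, 6, 3)
Total nodes = 7 + 8 + 5 + 3 + 2 + 7 + 3 + 5 + 3 + 2 + 3 + 3 + 1 + 3 = 55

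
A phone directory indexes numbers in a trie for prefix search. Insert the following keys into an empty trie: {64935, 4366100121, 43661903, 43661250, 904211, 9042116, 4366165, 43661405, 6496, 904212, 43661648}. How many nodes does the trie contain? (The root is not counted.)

37

For each word, the new-node count is its length minus the longest prefix already in the trie:
  "64935" → 5 new (6, 4, 9, 3, 5)
  "4366100121" → 10 new (4, 3, 6, 6, 1, 0, 0, 1, 2, 1)
  "43661903" → prefix "43661" already present; 3 new (9, 0, 3)
  "43661250" → prefix "43661" already present; 3 new (2, 5, 0)
  "904211" → 6 new (9, 0, 4, 2, 1, 1)
  "9042116" → prefix "904211" already present; 1 new (6)
  "4366165" → prefix "43661" already present; 2 new (6, 5)
  "43661405" → prefix "43661" already present; 3 new (4, 0, 5)
  "6496" → prefix "649" already present; 1 new (6)
  "904212" → prefix "90421" already present; 1 new (2)
  "43661648" → prefix "436616" already present; 2 new (4, 8)
Total nodes = 5 + 10 + 3 + 3 + 6 + 1 + 2 + 3 + 1 + 1 + 2 = 37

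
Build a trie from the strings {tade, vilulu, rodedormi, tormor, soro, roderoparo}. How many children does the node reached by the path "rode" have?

Walk "rode" from the root, arriving at one node.
Distinct next characters after "rode": d, r.
That node has 2 child edges.

2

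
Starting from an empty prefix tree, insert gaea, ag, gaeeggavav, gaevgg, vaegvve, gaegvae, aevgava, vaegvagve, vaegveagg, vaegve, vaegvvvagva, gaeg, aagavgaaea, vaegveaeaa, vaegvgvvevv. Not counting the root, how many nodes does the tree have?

64

For each word, the new-node count is its length minus the longest prefix already in the trie:
  "gaea" → 4 new (g, a, e, a)
  "ag" → 2 new (a, g)
  "gaeeggavav" → prefix "gae" already present; 7 new (e, g, g, a, v, a, v)
  "gaevgg" → prefix "gae" already present; 3 new (v, g, g)
  "vaegvve" → 7 new (v, a, e, g, v, v, e)
  "gaegvae" → prefix "gae" already present; 4 new (g, v, a, e)
  "aevgava" → prefix "a" already present; 6 new (e, v, g, a, v, a)
  "vaegvagve" → prefix "vaegv" already present; 4 new (a, g, v, e)
  "vaegveagg" → prefix "vaegv" already present; 4 new (e, a, g, g)
  "vaegve" → prefix "vaegve" already present; 0 new (none)
  "vaegvvvagva" → prefix "vaegvv" already present; 5 new (v, a, g, v, a)
  "gaeg" → prefix "gaeg" already present; 0 new (none)
  "aagavgaaea" → prefix "a" already present; 9 new (a, g, a, v, g, a, a, e, a)
  "vaegveaeaa" → prefix "vaegvea" already present; 3 new (e, a, a)
  "vaegvgvvevv" → prefix "vaegv" already present; 6 new (g, v, v, e, v, v)
Total nodes = 4 + 2 + 7 + 3 + 7 + 4 + 6 + 4 + 4 + 0 + 5 + 0 + 9 + 3 + 6 = 64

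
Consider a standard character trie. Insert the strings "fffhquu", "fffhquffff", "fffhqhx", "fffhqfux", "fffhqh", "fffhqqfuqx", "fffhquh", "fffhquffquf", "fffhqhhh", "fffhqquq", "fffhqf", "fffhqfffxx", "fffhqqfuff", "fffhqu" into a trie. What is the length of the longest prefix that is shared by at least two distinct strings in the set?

8

The deepest shared node is where two words last agree before diverging.
e.g. "fffhqqfuff" and "fffhqqfuqx" share the prefix "fffhqqfu" of length 8; no pair shares a longer one.
Longest shared-prefix length: 8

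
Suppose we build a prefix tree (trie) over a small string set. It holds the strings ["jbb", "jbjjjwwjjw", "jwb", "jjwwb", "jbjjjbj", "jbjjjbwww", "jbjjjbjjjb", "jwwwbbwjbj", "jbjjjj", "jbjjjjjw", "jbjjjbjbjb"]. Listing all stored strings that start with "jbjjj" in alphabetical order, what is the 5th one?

jbjjjj

Filter for "jbjjj…" and sort: "jbjjjbj", "jbjjjbjbjb", "jbjjjbjjjb", "jbjjjbwww", "jbjjjj", "jbjjjjjw", "jbjjjwwjjw"
Position 5: jbjjjj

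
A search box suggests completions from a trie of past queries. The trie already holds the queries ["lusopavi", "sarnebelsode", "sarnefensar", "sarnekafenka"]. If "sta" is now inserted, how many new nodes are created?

2

Walking "sta" from the root, the first 1 characters ("s") follow existing edges; "t" is the first miss.
Each of the 2 remaining characters creates one node.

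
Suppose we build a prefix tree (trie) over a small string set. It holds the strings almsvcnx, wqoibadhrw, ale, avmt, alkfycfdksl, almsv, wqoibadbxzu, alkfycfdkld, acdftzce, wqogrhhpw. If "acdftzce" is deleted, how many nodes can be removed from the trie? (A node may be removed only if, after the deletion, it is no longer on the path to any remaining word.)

7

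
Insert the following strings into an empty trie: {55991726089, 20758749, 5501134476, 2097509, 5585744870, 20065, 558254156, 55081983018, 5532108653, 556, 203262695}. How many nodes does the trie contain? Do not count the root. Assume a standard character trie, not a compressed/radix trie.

73

Trace insertions, counting only characters that open a new branch:
  "55991726089" → 11 new (5, 5, 9, 9, 1, 7, 2, 6, 0, 8, 9)
  "20758749" → 8 new (2, 0, 7, 5, 8, 7, 4, 9)
  "5501134476" → prefix "55" already present; 8 new (0, 1, 1, 3, 4, 4, 7, 6)
  "2097509" → prefix "20" already present; 5 new (9, 7, 5, 0, 9)
  "5585744870" → prefix "55" already present; 8 new (8, 5, 7, 4, 4, 8, 7, 0)
  "20065" → prefix "20" already present; 3 new (0, 6, 5)
  "558254156" → prefix "558" already present; 6 new (2, 5, 4, 1, 5, 6)
  "55081983018" → prefix "550" already present; 8 new (8, 1, 9, 8, 3, 0, 1, 8)
  "5532108653" → prefix "55" already present; 8 new (3, 2, 1, 0, 8, 6, 5, 3)
  "556" → prefix "55" already present; 1 new (6)
  "203262695" → prefix "20" already present; 7 new (3, 2, 6, 2, 6, 9, 5)
Total nodes = 11 + 8 + 8 + 5 + 8 + 3 + 6 + 8 + 8 + 1 + 7 = 73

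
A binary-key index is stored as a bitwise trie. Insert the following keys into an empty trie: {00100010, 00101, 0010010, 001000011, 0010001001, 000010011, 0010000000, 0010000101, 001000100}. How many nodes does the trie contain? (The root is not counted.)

28

Insert word by word; a character creates a node only if that edge doesn't already exist:
  "00100010" → 8 new (0, 0, 1, 0, 0, 0, 1, 0)
  "00101" → prefix "0010" already present; 1 new (1)
  "0010010" → prefix "00100" already present; 2 new (1, 0)
  "001000011" → prefix "001000" already present; 3 new (0, 1, 1)
  "0010001001" → prefix "00100010" already present; 2 new (0, 1)
  "000010011" → prefix "00" already present; 7 new (0, 0, 1, 0, 0, 1, 1)
  "0010000000" → prefix "0010000" already present; 3 new (0, 0, 0)
  "0010000101" → prefix "00100001" already present; 2 new (0, 1)
  "001000100" → prefix "001000100" already present; 0 new (none)
Total nodes = 8 + 1 + 2 + 3 + 2 + 7 + 3 + 2 + 0 = 28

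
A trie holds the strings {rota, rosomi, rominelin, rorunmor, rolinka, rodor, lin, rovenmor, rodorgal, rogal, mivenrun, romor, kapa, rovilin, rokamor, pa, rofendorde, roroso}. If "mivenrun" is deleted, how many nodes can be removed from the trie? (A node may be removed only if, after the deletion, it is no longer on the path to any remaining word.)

A node on "mivenrun"'s path can go only if nothing else ends at it or branches off below it.
No other word shares any prefix with "mivenrun", so all 8 of its nodes go.
Nodes removed: 8

8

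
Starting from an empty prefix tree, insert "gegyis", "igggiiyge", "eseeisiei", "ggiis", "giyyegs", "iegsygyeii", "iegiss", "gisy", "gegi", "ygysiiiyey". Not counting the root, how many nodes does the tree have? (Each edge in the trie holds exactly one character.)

59

For each word, the new-node count is its length minus the longest prefix already in the trie:
  "gegyis" → 6 new (g, e, g, y, i, s)
  "igggiiyge" → 9 new (i, g, g, g, i, i, y, g, e)
  "eseeisiei" → 9 new (e, s, e, e, i, s, i, e, i)
  "ggiis" → prefix "g" already present; 4 new (g, i, i, s)
  "giyyegs" → prefix "g" already present; 6 new (i, y, y, e, g, s)
  "iegsygyeii" → prefix "i" already present; 9 new (e, g, s, y, g, y, e, i, i)
  "iegiss" → prefix "ieg" already present; 3 new (i, s, s)
  "gisy" → prefix "gi" already present; 2 new (s, y)
  "gegi" → prefix "geg" already present; 1 new (i)
  "ygysiiiyey" → 10 new (y, g, y, s, i, i, i, y, e, y)
Total nodes = 6 + 9 + 9 + 4 + 6 + 9 + 3 + 2 + 1 + 10 = 59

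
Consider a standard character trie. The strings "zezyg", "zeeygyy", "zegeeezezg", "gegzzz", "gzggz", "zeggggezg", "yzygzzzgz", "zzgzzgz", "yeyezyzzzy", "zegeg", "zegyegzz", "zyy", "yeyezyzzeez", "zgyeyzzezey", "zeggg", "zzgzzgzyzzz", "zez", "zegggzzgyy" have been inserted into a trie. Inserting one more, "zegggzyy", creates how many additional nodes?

2

The longest prefix of "zegggzyy" already in the trie is "zegggz" (length 6).
So 8 − 6 = 2 new nodes.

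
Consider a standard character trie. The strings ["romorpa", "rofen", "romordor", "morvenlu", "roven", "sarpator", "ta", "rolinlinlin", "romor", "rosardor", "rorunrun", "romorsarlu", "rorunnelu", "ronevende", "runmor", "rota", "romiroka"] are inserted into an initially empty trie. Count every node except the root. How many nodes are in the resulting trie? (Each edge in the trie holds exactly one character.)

Trace insertions, counting only characters that open a new branch:
  "romorpa" → 7 new (r, o, m, o, r, p, a)
  "rofen" → prefix "ro" already present; 3 new (f, e, n)
  "romordor" → prefix "romor" already present; 3 new (d, o, r)
  "morvenlu" → 8 new (m, o, r, v, e, n, l, u)
  "roven" → prefix "ro" already present; 3 new (v, e, n)
  "sarpator" → 8 new (s, a, r, p, a, t, o, r)
  "ta" → 2 new (t, a)
  "rolinlinlin" → prefix "ro" already present; 9 new (l, i, n, l, i, n, l, i, n)
  "romor" → prefix "romor" already present; 0 new (none)
  "rosardor" → prefix "ro" already present; 6 new (s, a, r, d, o, r)
  "rorunrun" → prefix "ro" already present; 6 new (r, u, n, r, u, n)
  "romorsarlu" → prefix "romor" already present; 5 new (s, a, r, l, u)
  "rorunnelu" → prefix "rorun" already present; 4 new (n, e, l, u)
  "ronevende" → prefix "ro" already present; 7 new (n, e, v, e, n, d, e)
  "runmor" → prefix "r" already present; 5 new (u, n, m, o, r)
  "rota" → prefix "ro" already present; 2 new (t, a)
  "romiroka" → prefix "rom" already present; 5 new (i, r, o, k, a)
Total nodes = 7 + 3 + 3 + 8 + 3 + 8 + 2 + 9 + 0 + 6 + 6 + 5 + 4 + 7 + 5 + 2 + 5 = 83

83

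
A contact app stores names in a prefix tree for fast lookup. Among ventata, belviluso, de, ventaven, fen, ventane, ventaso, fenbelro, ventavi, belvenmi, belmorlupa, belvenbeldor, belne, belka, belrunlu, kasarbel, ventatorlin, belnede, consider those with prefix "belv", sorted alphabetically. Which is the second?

belvenmi

Words with prefix "belv", in lexicographic order: "belvenbeldor", "belvenmi", "belviluso"
The 2nd is belvenmi.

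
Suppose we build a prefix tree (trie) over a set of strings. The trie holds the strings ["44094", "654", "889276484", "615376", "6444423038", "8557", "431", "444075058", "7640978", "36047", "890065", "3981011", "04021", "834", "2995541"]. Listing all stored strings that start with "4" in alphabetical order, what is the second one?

44094

DFS of the "4" subtree visits, in order: "431", "44094", "444075058"
The 2nd is 44094.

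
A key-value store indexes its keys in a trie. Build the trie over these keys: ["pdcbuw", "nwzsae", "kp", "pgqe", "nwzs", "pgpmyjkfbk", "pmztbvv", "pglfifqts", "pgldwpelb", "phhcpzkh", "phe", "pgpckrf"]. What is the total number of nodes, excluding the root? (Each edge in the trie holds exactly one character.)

56

For each word, the new-node count is its length minus the longest prefix already in the trie:
  "pdcbuw" → 6 new (p, d, c, b, u, w)
  "nwzsae" → 6 new (n, w, z, s, a, e)
  "kp" → 2 new (k, p)
  "pgqe" → prefix "p" already present; 3 new (g, q, e)
  "nwzs" → prefix "nwzs" already present; 0 new (none)
  "pgpmyjkfbk" → prefix "pg" already present; 8 new (p, m, y, j, k, f, b, k)
  "pmztbvv" → prefix "p" already present; 6 new (m, z, t, b, v, v)
  "pglfifqts" → prefix "pg" already present; 7 new (l, f, i, f, q, t, s)
  "pgldwpelb" → prefix "pgl" already present; 6 new (d, w, p, e, l, b)
  "phhcpzkh" → prefix "p" already present; 7 new (h, h, c, p, z, k, h)
  "phe" → prefix "ph" already present; 1 new (e)
  "pgpckrf" → prefix "pgp" already present; 4 new (c, k, r, f)
Total nodes = 6 + 6 + 2 + 3 + 0 + 8 + 6 + 7 + 6 + 7 + 1 + 4 = 56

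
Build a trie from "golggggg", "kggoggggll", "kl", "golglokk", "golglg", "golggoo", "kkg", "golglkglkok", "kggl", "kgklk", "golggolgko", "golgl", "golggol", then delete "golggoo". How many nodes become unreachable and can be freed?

1

A node on "golggoo"'s path can go only if nothing else ends at it or branches off below it.
The suffix "o" (1 node) is used only by "golggoo"; the node for "golggo" still has the child "l", so pruning stops there.
Nodes removed: 1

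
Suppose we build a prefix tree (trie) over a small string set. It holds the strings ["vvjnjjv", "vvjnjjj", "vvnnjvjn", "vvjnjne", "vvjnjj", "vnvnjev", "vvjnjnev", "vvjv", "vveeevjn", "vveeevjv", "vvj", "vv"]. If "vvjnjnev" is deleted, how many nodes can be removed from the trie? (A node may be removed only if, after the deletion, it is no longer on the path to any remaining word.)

A node on "vvjnjnev"'s path can go only if nothing else ends at it or branches off below it.
The suffix "v" (1 node) is used only by "vvjnjnev"; "vvjnjne" is itself a stored word, so pruning stops there.
Nodes removed: 1

1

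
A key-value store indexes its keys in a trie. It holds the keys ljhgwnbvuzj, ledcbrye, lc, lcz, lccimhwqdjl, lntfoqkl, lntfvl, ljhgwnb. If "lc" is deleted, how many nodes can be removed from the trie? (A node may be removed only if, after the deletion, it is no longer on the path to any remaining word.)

0

After clearing the end-marker at "lc", prune upward until reaching a node still needed by another word.
Every node on "lc" is still needed (e.g. by "lcz"), so nothing is freed.
Nodes removed: 0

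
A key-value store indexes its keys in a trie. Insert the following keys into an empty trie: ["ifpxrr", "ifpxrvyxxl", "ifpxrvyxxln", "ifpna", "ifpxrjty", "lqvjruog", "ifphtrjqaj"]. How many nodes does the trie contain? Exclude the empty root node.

32

For each word, the new-node count is its length minus the longest prefix already in the trie:
  "ifpxrr" → 6 new (i, f, p, x, r, r)
  "ifpxrvyxxl" → prefix "ifpxr" already present; 5 new (v, y, x, x, l)
  "ifpxrvyxxln" → prefix "ifpxrvyxxl" already present; 1 new (n)
  "ifpna" → prefix "ifp" already present; 2 new (n, a)
  "ifpxrjty" → prefix "ifpxr" already present; 3 new (j, t, y)
  "lqvjruog" → 8 new (l, q, v, j, r, u, o, g)
  "ifphtrjqaj" → prefix "ifp" already present; 7 new (h, t, r, j, q, a, j)
Total nodes = 6 + 5 + 1 + 2 + 3 + 8 + 7 = 32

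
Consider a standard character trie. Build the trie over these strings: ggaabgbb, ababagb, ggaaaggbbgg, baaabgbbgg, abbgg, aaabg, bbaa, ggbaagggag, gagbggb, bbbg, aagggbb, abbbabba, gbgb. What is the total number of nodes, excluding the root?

71

For each word, the new-node count is its length minus the longest prefix already in the trie:
  "ggaabgbb" → 8 new (g, g, a, a, b, g, b, b)
  "ababagb" → 7 new (a, b, a, b, a, g, b)
  "ggaaaggbbgg" → prefix "ggaa" already present; 7 new (a, g, g, b, b, g, g)
  "baaabgbbgg" → 10 new (b, a, a, a, b, g, b, b, g, g)
  "abbgg" → prefix "ab" already present; 3 new (b, g, g)
  "aaabg" → prefix "a" already present; 4 new (a, a, b, g)
  "bbaa" → prefix "b" already present; 3 new (b, a, a)
  "ggbaagggag" → prefix "gg" already present; 8 new (b, a, a, g, g, g, a, g)
  "gagbggb" → prefix "g" already present; 6 new (a, g, b, g, g, b)
  "bbbg" → prefix "bb" already present; 2 new (b, g)
  "aagggbb" → prefix "aa" already present; 5 new (g, g, g, b, b)
  "abbbabba" → prefix "abb" already present; 5 new (b, a, b, b, a)
  "gbgb" → prefix "g" already present; 3 new (b, g, b)
Total nodes = 8 + 7 + 7 + 10 + 3 + 4 + 3 + 8 + 6 + 2 + 5 + 5 + 3 = 71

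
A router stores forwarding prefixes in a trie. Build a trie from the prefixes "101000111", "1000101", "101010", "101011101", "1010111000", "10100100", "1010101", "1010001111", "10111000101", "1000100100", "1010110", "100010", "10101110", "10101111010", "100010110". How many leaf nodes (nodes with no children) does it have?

10

A leaf is a node with no children — equivalently, the end of a word that is not a proper prefix of any other stored word.
Those words: "1000100100", "100010110", "1010001111", "10100100", "1010101", "1010110", "1010111000", "101011101", "10101111010", "10111000101"
Leaf count: 10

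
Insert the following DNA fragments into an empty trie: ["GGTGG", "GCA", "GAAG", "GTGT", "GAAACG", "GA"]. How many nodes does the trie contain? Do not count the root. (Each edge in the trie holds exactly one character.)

16

Trie structure (* marks end of a word):
(root)
└─ G
   ├─ A *
   │  └─ A
   │     ├─ A
   │     │  └─ C
   │     │     └─ G *
   │     └─ G *
   ├─ C
   │  └─ A *
   ├─ G
   │  └─ T
   │     └─ G
   │        └─ G *
   └─ T
      └─ G
         └─ T *
Counting every labelled node above: 16.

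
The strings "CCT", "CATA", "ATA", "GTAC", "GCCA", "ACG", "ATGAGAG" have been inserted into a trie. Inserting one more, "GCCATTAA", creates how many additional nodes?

The longest prefix of "GCCATTAA" already in the trie is "GCCA" (length 4).
Each of the 4 remaining characters creates one node.

4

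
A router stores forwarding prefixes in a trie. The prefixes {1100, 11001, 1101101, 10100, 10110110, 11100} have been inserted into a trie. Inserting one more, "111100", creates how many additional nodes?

Walking "111100" from the root, the first 3 characters ("111") follow existing edges; "1" is the first miss.
New nodes needed: |"111100"| − 3 = 6 − 3 = 3.

3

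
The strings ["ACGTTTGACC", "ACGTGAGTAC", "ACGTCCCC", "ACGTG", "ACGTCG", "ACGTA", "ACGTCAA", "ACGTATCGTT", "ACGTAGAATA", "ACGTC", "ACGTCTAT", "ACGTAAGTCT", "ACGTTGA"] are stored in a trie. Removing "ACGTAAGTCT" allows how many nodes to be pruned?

5

Walk "ACGTAAGTCT" from the leaf back toward the root, removing each node that no remaining word uses.
The suffix "AGTCT" (5 nodes) is used only by "ACGTAAGTCT"; the node for "ACGTA" still has the child "T", so pruning stops there.
Nodes removed: 5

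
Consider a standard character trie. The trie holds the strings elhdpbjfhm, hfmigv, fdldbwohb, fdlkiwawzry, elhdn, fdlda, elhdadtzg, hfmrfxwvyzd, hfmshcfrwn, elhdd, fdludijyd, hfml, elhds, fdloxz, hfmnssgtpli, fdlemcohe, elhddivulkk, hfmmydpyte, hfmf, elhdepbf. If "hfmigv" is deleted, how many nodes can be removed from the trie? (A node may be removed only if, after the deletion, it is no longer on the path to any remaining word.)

After clearing the end-marker at "hfmigv", prune upward until reaching a node still needed by another word.
The suffix "igv" (3 nodes) is used only by "hfmigv"; the node for "hfm" still has the child "r", so pruning stops there.
Nodes removed: 3

3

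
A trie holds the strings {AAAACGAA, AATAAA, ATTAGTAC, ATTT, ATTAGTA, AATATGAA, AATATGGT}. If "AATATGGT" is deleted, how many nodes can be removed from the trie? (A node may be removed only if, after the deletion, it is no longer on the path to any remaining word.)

2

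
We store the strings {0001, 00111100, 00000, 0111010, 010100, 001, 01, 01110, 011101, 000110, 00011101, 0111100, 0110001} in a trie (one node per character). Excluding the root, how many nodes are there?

Trie structure (* marks end of a word):
(root)
└─ 0
   ├─ 0
   │  ├─ 0
   │  │  ├─ 0
   │  │  │  └─ 0 *
   │  │  └─ 1 *
   │  │     └─ 1
   │  │        ├─ 0 *
   │  │        └─ 1
   │  │           └─ 0
   │  │              └─ 1 *
   │  └─ 1 *
   │     └─ 1
   │        └─ 1
   │           └─ 1
   │              └─ 0
   │                 └─ 0 *
   └─ 1 *
      ├─ 0
      │  └─ 1
      │     └─ 0
      │        └─ 0 *
      └─ 1
         ├─ 0
         │  └─ 0
         │     └─ 0
         │        └─ 1 *
         └─ 1
            ├─ 0 *
            │  └─ 1 *
            │     └─ 0 *
            └─ 1
               └─ 0
                  └─ 0 *
Counting every labelled node above: 34.

34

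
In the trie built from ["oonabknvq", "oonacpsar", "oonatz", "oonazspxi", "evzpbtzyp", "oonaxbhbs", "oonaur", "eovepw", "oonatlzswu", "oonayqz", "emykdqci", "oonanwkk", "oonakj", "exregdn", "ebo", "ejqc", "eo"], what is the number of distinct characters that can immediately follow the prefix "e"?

Follow the path "e" to its node, then look at its outgoing edges.
Characters that immediately follow "e" among the stored strings: {b, j, m, o, v, x}.
That node has 6 child edges.

6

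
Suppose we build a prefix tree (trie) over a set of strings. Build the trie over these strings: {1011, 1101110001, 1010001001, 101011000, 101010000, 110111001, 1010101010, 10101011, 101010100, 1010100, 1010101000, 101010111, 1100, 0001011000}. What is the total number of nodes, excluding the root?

Insert word by word; a character creates a node only if that edge doesn't already exist:
  "1011" → 4 new (1, 0, 1, 1)
  "1101110001" → prefix "1" already present; 9 new (1, 0, 1, 1, 1, 0, 0, 0, 1)
  "1010001001" → prefix "101" already present; 7 new (0, 0, 0, 1, 0, 0, 1)
  "101011000" → prefix "1010" already present; 5 new (1, 1, 0, 0, 0)
  "101010000" → prefix "10101" already present; 4 new (0, 0, 0, 0)
  "110111001" → prefix "11011100" already present; 1 new (1)
  "1010101010" → prefix "101010" already present; 4 new (1, 0, 1, 0)
  "10101011" → prefix "1010101" already present; 1 new (1)
  "101010100" → prefix "10101010" already present; 1 new (0)
  "1010100" → prefix "1010100" already present; 0 new (none)
  "1010101000" → prefix "101010100" already present; 1 new (0)
  "101010111" → prefix "10101011" already present; 1 new (1)
  "1100" → prefix "110" already present; 1 new (0)
  "0001011000" → 10 new (0, 0, 0, 1, 0, 1, 1, 0, 0, 0)
Total nodes = 4 + 9 + 7 + 5 + 4 + 1 + 4 + 1 + 1 + 0 + 1 + 1 + 1 + 10 = 49

49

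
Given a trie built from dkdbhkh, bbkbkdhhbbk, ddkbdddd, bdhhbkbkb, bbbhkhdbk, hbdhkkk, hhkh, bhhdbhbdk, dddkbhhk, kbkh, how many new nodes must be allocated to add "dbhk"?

3

"d" is already a path in the trie; the remaining "bhk" must be added.
Each of the 3 remaining characters creates one node.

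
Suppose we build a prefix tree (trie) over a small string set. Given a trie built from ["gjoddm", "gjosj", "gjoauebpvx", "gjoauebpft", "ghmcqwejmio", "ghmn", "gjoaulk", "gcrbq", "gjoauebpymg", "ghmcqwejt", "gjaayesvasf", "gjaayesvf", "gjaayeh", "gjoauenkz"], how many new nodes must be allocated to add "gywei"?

The longest prefix of "gywei" already in the trie is "g" (length 1).
Each of the 4 remaining characters creates one node.

4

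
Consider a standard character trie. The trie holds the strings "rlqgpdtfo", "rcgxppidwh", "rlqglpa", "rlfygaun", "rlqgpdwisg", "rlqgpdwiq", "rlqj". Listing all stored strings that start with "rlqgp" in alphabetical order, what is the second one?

Words with prefix "rlqgp", in lexicographic order: "rlqgpdtfo", "rlqgpdwiq", "rlqgpdwisg"
Position 2: rlqgpdwiq

rlqgpdwiq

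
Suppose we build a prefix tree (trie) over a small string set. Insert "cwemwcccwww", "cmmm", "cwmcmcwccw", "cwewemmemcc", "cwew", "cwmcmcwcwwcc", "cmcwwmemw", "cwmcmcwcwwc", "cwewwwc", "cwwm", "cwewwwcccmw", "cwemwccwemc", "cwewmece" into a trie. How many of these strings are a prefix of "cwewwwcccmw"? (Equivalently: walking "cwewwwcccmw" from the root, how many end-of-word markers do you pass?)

Check each prefix of "cwewwwcccmw" against the stored set — each match is an end-marker on the path.
Prefixes of the query that are stored words: "cwew", "cwewwwc", "cwewwwcccmw"
Count: 3

3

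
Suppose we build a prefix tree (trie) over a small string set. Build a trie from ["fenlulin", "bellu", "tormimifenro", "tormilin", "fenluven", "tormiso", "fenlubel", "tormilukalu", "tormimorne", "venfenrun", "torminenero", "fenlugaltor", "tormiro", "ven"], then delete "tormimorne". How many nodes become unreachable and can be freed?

After clearing the end-marker at "tormimorne", prune upward until reaching a node still needed by another word.
The suffix "orne" (4 nodes) is used only by "tormimorne"; the node for "tormim" still has the child "i", so pruning stops there.
Nodes removed: 4

4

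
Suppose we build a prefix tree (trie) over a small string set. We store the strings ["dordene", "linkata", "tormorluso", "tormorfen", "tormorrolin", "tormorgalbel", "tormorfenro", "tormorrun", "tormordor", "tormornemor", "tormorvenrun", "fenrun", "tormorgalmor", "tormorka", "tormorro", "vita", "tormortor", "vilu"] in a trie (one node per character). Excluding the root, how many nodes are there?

76

Trace insertions, counting only characters that open a new branch:
  "dordene" → 7 new (d, o, r, d, e, n, e)
  "linkata" → 7 new (l, i, n, k, a, t, a)
  "tormorluso" → 10 new (t, o, r, m, o, r, l, u, s, o)
  "tormorfen" → prefix "tormor" already present; 3 new (f, e, n)
  "tormorrolin" → prefix "tormor" already present; 5 new (r, o, l, i, n)
  "tormorgalbel" → prefix "tormor" already present; 6 new (g, a, l, b, e, l)
  "tormorfenro" → prefix "tormorfen" already present; 2 new (r, o)
  "tormorrun" → prefix "tormorr" already present; 2 new (u, n)
  "tormordor" → prefix "tormor" already present; 3 new (d, o, r)
  "tormornemor" → prefix "tormor" already present; 5 new (n, e, m, o, r)
  "tormorvenrun" → prefix "tormor" already present; 6 new (v, e, n, r, u, n)
  "fenrun" → 6 new (f, e, n, r, u, n)
  "tormorgalmor" → prefix "tormorgal" already present; 3 new (m, o, r)
  "tormorka" → prefix "tormor" already present; 2 new (k, a)
  "tormorro" → prefix "tormorro" already present; 0 new (none)
  "vita" → 4 new (v, i, t, a)
  "tormortor" → prefix "tormor" already present; 3 new (t, o, r)
  "vilu" → prefix "vi" already present; 2 new (l, u)
Total nodes = 7 + 7 + 10 + 3 + 5 + 6 + 2 + 2 + 3 + 5 + 6 + 6 + 3 + 2 + 0 + 4 + 3 + 2 = 76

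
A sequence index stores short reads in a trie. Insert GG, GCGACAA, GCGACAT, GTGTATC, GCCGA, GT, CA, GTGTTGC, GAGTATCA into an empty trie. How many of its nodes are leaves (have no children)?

8

Leaves are exactly the stored words that no other stored word extends.
Those words: "CA", "GAGTATCA", "GCCGA", "GCGACAA", "GCGACAT", "GG", "GTGTATC", "GTGTTGC"
Leaf count: 8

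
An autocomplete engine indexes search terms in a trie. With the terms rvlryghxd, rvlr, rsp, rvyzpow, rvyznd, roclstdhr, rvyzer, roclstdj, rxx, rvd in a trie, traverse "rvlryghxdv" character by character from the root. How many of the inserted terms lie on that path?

Traverse "rvlryghxdv" character by character; count nodes along the way that are marked as word ends.
Prefixes of the query that are stored words: "rvlr", "rvlryghxd"
Count: 2

2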